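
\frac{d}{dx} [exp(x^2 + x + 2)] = 2*x*exp(x^2 + x + 2) + exp(x^2 + x + 2)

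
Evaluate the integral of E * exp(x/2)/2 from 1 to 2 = -exp(3/2) + exp(2)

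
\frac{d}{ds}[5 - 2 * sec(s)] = -2*tan(s)*sec(s)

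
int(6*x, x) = 3*x^2 + C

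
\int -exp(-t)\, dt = exp(-t) + C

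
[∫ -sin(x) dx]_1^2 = -cos(1) + cos(2)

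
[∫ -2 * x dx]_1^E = 1 - exp(2)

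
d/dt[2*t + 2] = 2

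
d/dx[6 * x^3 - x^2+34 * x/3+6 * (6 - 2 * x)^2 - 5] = 18*x^2 + 46*x - 398/3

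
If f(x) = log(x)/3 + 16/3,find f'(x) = 1/(3*x)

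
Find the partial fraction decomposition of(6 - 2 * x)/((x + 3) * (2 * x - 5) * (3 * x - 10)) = -6/(95*(3*x - 10)) - 4/(55*(2*x - 5)) + 12/(209*(x + 3))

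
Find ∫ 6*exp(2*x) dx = 3*exp(2*x) + C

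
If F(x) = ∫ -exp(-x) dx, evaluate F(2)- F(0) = -1 + exp(-2)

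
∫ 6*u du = 3*u^2 + C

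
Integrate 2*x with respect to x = x^2 + C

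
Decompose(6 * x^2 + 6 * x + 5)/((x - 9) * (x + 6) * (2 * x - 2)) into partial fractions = 37/(42*(x + 6)) - 17/(112*(x - 1)) + 109/(48*(x - 9))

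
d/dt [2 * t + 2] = 2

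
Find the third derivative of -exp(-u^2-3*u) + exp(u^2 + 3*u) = (8*u^3*exp(2*u^2 + 6*u) + 8*u^3 + 36*u^2*exp(2*u^2 + 6*u) + 36*u^2 + 66*u*exp(2*u^2 + 6*u) + 42*u + 45*exp(2*u^2 + 6*u) + 9)*exp(-u^2 - 3*u)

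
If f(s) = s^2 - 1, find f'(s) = 2*s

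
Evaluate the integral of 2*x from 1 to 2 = 3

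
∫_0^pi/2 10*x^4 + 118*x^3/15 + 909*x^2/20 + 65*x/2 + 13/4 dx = pi + (pi/8 + 3*pi^2/4)*(3*pi^2/20 + pi^3/12 + 5 + 5*pi/2)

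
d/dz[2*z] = 2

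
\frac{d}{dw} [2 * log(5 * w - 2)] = 10/(5*w - 2)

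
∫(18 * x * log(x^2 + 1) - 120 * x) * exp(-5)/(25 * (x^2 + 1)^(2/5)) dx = (x^2 + 1)^(3/5)*(3*log(x^2 + 1) - 25)*exp(-5)/5 + C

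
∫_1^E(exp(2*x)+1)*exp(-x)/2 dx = -E/2 - exp(-E)/2 + exp(-1)/2 + exp(E)/2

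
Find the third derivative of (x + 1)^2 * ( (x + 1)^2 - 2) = 24*x + 24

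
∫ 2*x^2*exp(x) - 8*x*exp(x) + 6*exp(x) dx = 2*(x - 3)^2*exp(x) + C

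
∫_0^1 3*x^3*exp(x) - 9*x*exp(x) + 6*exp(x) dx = 3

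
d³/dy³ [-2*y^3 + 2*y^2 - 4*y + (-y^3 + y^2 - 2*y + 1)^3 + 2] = -504*y^6 + 1008*y^5 - 1890*y^4 + 1920*y^3 - 1440*y^2 + 648*y - 150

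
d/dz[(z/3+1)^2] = 2*z/9 + 2/3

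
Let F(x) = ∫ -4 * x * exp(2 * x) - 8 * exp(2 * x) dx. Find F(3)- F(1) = -9*exp(6) + 5*exp(2)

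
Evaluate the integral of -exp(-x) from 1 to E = -exp(-1) + exp(-E)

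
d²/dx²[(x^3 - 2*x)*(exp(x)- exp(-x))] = (x^3*exp(2*x) - x^3 + 6*x^2*exp(2*x) + 6*x^2 + 4*x*exp(2*x) - 4*x - 4*exp(2*x) - 4)*exp(-x)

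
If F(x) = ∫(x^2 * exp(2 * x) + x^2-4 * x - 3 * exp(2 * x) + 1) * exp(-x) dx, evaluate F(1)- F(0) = -2*E + 2*exp(-1)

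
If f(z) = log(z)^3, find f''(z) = (-3*log(z)^2 + 6*log(z))/z^2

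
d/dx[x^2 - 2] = 2*x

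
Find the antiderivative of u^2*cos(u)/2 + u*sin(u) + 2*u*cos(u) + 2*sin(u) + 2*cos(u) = (u + 2)^2*sin(u)/2 + C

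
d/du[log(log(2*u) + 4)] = 1/(u*log(u) + u*log(2) + 4*u)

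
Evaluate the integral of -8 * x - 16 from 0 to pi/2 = 16 - 4*(pi/2 + 2)^2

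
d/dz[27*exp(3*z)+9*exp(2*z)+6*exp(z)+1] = 81*exp(3*z) + 18*exp(2*z) + 6*exp(z)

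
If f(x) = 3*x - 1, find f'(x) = 3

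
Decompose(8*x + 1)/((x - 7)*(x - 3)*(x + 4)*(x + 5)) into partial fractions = 13/(32*(x + 5)) - 31/(77*(x + 4)) - 25/(224*(x - 3)) + 19/(176*(x - 7))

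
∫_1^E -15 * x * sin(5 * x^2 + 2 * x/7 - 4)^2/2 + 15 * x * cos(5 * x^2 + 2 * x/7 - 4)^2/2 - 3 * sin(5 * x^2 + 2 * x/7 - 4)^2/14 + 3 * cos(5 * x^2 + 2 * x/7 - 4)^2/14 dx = 3*sin(-8 + 4*E/7 + 10*exp(2))/8 - 3*sin(18/7)/8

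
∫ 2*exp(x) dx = 2*exp(x) + C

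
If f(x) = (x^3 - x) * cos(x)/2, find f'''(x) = x^3*sin(x)/2 - 9*x^2*cos(x)/2 - 19*x*sin(x)/2 + 9*cos(x)/2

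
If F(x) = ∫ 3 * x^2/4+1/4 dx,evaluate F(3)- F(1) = 7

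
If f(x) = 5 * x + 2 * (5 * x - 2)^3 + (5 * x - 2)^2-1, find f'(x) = 750*x^2 - 550*x + 105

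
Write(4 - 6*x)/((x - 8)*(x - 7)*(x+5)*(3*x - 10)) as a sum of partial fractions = -216/(1925*(3*x - 10)) - 17/(1950*(x + 5)) + 19/(66*(x - 7)) - 22/(91*(x - 8))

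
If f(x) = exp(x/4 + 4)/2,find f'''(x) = exp(x/4 + 4)/128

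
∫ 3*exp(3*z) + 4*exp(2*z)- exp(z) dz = (exp(2*z) + 2*exp(z) - 1)*exp(z) + C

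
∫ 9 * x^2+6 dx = 3*x^3 + 6*x + C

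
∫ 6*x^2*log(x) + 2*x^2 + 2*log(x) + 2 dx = 2*x*(x^2 + 1)*log(x) + C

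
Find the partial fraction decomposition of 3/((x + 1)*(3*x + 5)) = -9/(2*(3*x + 5)) + 3/(2*(x + 1))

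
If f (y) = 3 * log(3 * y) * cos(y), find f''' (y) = 3*(y^3*log(y)*sin(y) + y^3*log(3)*sin(y) - 3*y^2*cos(y) + 3*y*sin(y) + 2*cos(y))/y^3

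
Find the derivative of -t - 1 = -1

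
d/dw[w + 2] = 1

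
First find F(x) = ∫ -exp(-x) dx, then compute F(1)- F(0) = -1 + exp(-1)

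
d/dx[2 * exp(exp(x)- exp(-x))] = (2*exp(exp(x) - exp(-x)) + 2*exp(2*x + exp(x) - exp(-x)))*exp(-x)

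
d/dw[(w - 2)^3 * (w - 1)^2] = 5*w^4 - 32*w^3 + 75*w^2 - 76*w + 28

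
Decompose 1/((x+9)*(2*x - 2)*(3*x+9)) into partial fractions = 1/(360*(x + 9)) - 1/(144*(x + 3)) + 1/(240*(x - 1))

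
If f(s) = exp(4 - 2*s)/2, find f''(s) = 2*exp(4 - 2*s)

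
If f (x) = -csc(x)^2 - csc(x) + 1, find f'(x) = (1 + 2/sin(x))*cos(x)/sin(x)^2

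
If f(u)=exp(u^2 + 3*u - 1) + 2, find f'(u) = 2*u*exp(u^2 + 3*u - 1) + 3*exp(u^2 + 3*u - 1)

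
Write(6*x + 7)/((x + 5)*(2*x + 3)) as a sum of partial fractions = -4/(7*(2*x + 3)) + 23/(7*(x + 5))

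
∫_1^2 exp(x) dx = -E + exp(2)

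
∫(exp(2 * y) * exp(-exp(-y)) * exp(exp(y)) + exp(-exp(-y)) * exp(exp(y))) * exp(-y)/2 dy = exp(2*sinh(y))/2 + C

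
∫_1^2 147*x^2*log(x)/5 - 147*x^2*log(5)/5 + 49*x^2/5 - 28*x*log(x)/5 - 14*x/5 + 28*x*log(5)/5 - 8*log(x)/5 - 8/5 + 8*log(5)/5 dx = -293*log(5)/5 + 64*log(2)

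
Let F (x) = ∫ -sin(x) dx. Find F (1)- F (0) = -1 + cos(1)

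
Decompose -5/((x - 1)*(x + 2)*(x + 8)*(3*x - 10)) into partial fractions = -135/(3808*(3*x - 10)) + 5/(1836*(x + 8)) - 5/(288*(x + 2)) + 5/(189*(x - 1))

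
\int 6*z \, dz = 3*z^2 + C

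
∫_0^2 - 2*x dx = -4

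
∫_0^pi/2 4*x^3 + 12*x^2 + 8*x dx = 1 + (-2 + (1 + pi/2)^2)*(1 + pi/2)^2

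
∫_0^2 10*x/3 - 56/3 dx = -92/3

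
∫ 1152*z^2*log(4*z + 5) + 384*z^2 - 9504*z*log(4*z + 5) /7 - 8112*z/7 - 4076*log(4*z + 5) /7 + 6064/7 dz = 4*(672*z^3 - 1188*z^2 - 1019*z + 1895)*log(4*z + 5)/7 + C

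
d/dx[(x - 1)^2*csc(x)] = (-x^2*cos(x)/sin(x) + 2*x + 2*x*cos(x)/sin(x) - 2 - cos(x)/sin(x))/sin(x)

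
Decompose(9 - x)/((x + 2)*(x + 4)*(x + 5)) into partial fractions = 14/(3*(x + 5)) - 13/(2*(x + 4)) + 11/(6*(x + 2))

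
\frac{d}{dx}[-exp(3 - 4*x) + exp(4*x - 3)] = (4*exp(8*x - 6) + 4)*exp(3 - 4*x)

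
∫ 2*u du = u^2 + C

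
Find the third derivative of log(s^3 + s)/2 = (3*s^6 - 3*s^4 + 3*s^2 + 1)/(s^9 + 3*s^7 + 3*s^5 + s^3)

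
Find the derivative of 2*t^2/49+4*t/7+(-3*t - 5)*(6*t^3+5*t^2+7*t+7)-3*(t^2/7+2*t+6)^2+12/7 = -3540*t^3/49 - 981*t^2/7 - 6184*t/49 - 892/7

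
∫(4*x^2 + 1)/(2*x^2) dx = 2*x - 1/(2*x) + C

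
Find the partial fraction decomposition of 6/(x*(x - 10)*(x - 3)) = -2/(7*(x - 3)) + 3/(35*(x - 10)) + 1/(5*x)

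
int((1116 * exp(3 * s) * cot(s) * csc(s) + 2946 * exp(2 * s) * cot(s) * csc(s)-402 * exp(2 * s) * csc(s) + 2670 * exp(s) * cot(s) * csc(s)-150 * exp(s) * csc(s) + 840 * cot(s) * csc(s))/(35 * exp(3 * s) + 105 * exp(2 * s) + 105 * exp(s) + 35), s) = -6*(186*exp(2*s) + 305*exp(s) + 140)*csc(s)/(35*exp(2*s) + 70*exp(s) + 35) + C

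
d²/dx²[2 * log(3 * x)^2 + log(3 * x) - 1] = (-4*log(x) - 4*log(3) + 3)/x^2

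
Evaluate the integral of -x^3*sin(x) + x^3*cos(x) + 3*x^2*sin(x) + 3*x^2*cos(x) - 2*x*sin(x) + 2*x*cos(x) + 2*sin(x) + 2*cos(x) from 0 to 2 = 12*cos(2) + 12*sin(2)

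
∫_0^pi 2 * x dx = pi^2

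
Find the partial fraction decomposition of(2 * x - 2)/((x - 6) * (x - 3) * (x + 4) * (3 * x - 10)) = -63/(88*(3*x - 10)) + 1/(154*(x + 4)) + 4/(21*(x - 3)) + 1/(24*(x - 6))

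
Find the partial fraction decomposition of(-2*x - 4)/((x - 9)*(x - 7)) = 9/(x - 7) - 11/(x - 9)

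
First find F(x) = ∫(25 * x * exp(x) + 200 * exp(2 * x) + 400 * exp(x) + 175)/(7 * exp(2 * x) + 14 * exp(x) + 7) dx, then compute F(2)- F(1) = -50*E/(7*(1 + E)) + 75*exp(2)/(7*(1 + exp(2))) + 25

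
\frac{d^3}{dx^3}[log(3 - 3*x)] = 2/(x^3 - 3*x^2 + 3*x - 1)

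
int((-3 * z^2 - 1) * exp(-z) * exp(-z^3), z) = exp(-z*(z^2 + 1)) + C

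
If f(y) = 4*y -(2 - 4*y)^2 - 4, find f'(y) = 20 - 32*y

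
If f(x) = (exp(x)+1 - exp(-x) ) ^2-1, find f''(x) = (4*exp(4*x) + 2*exp(3*x) - 2*exp(x) + 4)*exp(-2*x)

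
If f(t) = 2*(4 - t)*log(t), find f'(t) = (-2*t*log(t) - 2*t + 8)/t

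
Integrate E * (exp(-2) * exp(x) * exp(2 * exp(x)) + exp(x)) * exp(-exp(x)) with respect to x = 2*sinh(exp(x) - 1) + C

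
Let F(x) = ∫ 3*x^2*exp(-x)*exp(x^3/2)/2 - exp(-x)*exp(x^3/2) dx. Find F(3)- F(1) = -exp(-1/2) + exp(21/2)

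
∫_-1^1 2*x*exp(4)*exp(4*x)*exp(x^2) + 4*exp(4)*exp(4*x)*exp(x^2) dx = -E + exp(9)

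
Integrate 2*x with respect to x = x^2 + C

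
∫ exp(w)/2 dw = exp(w)/2 + C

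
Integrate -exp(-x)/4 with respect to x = exp(-x)/4 + C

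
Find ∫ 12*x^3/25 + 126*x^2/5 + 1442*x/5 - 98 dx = 3*x^4/25 + 42*x^3/5 + 721*x^2/5 - 98*x + C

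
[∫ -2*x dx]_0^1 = -1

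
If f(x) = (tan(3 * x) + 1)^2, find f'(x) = 6*(sin(3*x)/cos(3*x) + 1)/cos(3*x)^2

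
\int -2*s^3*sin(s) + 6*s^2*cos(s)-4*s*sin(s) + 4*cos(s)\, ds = 2*s*(s^2 + 2)*cos(s) + C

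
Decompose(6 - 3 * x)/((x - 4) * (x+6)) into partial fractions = -12/(5*(x + 6)) - 3/(5*(x - 4))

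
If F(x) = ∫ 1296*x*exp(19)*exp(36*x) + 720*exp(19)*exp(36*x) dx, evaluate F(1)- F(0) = -19*exp(19) + 55*exp(55)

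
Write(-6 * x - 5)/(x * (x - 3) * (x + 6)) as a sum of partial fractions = 31/(54*(x + 6)) - 23/(27*(x - 3)) + 5/(18*x)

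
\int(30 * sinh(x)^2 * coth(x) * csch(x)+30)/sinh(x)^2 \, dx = -30*coth(x) - 30*csch(x) + C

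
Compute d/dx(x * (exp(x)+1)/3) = x*exp(x)/3 + exp(x)/3 + 1/3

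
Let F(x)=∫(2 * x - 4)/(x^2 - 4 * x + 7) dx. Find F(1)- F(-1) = -log(12) + log(4)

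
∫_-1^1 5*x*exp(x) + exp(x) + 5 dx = E + 9*exp(-1) + 10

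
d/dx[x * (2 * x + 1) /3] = 4*x/3 + 1/3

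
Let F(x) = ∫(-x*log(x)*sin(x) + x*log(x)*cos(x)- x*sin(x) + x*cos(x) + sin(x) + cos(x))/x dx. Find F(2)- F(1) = -sin(1) - cos(1) + (log(2) + 1)*(cos(2) + sin(2))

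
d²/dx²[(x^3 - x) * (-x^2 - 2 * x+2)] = -20*x^3 - 24*x^2 + 18*x + 4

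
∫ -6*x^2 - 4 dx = -2*x^3 - 4*x + C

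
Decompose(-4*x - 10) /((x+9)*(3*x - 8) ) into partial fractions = -62/(35*(3*x - 8)) - 26/(35*(x + 9))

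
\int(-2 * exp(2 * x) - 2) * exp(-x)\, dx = -4*sinh(x) + C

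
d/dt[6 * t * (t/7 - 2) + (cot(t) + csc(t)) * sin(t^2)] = 2*t*cos(t^2)/tan(t) + 12*t/7 + 2*t*cos(t^2)/sin(t) - 12 - sin(t^2)*cos(t)/sin(t)^2 - sin(t^2)/sin(t)^2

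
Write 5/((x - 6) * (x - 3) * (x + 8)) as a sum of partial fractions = 5/(154*(x + 8)) - 5/(33*(x - 3)) + 5/(42*(x - 6))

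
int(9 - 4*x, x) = -2*x^2 + 9*x + C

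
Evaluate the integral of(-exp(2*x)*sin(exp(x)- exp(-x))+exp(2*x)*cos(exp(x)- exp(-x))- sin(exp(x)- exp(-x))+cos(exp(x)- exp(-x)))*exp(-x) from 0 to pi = -1 - sin(-exp(pi) + exp(-pi)) + cos(-exp(pi) + exp(-pi))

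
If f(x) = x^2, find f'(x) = 2*x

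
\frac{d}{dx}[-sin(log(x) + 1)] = -cos(log(x) + 1)/x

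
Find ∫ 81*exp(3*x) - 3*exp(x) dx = (27*exp(2*x) - 3)*exp(x) + C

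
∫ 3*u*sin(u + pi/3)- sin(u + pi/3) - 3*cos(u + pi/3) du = (1 - 3*u)*cos(u + pi/3) + C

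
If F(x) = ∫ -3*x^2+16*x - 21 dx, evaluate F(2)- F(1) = -4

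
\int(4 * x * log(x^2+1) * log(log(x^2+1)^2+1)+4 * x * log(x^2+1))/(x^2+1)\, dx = (log(x^2 + 1)^2 + 1)*log(log(x^2 + 1)^2 + 1) + C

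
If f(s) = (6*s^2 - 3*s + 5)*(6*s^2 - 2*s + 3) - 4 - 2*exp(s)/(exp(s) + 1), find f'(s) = (144*s^3*exp(2*s) + 288*s^3*exp(s) + 144*s^3 - 90*s^2*exp(2*s) - 180*s^2*exp(s) - 90*s^2 + 108*s*exp(2*s) + 216*s*exp(s) + 108*s - 19*exp(2*s) - 40*exp(s) - 19)/(exp(2*s) + 2*exp(s) + 1)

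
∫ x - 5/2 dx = x^2/2 - 5*x/2 + C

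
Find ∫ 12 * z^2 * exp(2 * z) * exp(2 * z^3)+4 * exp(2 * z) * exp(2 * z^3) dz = 2*exp(2*z*(z^2 + 1)) + C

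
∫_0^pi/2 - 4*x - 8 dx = -2*pi*(pi/4 + 2)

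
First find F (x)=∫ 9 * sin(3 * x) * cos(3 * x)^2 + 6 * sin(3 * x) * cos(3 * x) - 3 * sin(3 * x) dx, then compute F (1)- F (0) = (cos(3) + 1)*sin(3)^2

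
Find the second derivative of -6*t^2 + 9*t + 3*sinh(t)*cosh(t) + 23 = 6*sinh(2*t) - 12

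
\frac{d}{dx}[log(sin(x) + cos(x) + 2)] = (-sin(x) + cos(x))/(sin(x) + cos(x) + 2)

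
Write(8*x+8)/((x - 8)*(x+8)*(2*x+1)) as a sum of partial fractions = -16/(255*(2*x + 1)) - 7/(30*(x + 8)) + 9/(34*(x - 8))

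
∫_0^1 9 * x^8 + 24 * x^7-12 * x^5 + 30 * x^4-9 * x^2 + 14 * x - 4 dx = 8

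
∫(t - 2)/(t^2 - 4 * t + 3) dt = log((t - 2)^2 - 1)/2 + C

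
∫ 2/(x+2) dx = 2*log(x + 2) + C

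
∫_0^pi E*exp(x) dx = -E + exp(1 + pi)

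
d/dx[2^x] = 2^x*log(2)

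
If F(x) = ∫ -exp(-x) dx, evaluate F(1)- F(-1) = -E + exp(-1)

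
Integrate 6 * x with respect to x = 3*x^2 + C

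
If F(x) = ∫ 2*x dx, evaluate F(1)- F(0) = 1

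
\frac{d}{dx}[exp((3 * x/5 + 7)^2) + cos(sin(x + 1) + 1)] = 18*x*exp(9*x^2/25 + 42*x/5 + 49)/25 + 42*exp(9*x^2/25 + 42*x/5 + 49)/5 - sin(sin(x + 1) + 1)*cos(x + 1)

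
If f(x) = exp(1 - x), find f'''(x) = -exp(1 - x)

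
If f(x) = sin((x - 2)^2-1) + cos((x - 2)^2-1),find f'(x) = -2*x*sin(x^2 - 4*x + 3) + 2*x*cos(x^2 - 4*x + 3) + 4*sin(x^2 - 4*x + 3) - 4*cos(x^2 - 4*x + 3)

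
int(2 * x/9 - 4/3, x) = x^2/9 - 4*x/3 + C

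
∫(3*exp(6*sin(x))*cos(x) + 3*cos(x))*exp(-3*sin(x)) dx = 2*sinh(3*sin(x)) + C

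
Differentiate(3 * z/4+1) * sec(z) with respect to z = 3*z*tan(z)*sec(z)/4 + tan(z)*sec(z) + 3*sec(z)/4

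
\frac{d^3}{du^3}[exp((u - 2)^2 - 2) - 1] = 8*u^3*exp(u^2 - 4*u + 2) - 48*u^2*exp(u^2 - 4*u + 2) + 108*u*exp(u^2 - 4*u + 2) - 88*exp(u^2 - 4*u + 2)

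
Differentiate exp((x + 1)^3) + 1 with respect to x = 3*x^2*exp(x^3 + 3*x^2 + 3*x + 1) + 6*x*exp(x^3 + 3*x^2 + 3*x + 1) + 3*exp(x^3 + 3*x^2 + 3*x + 1)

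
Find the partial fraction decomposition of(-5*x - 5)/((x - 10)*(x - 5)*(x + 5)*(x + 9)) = -5/(133*(x + 9)) + 1/(30*(x + 5)) + 3/(70*(x - 5)) - 11/(285*(x - 10))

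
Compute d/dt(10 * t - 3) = 10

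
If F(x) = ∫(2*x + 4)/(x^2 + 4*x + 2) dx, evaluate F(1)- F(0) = -log(4) + log(14)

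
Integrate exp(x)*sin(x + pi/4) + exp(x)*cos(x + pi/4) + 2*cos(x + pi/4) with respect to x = (exp(x) + 2)*sin(x + pi/4) + C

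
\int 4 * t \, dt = 2*t^2 + C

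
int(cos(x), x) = sin(x) + C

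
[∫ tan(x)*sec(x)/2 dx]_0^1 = -1/2 + sec(1)/2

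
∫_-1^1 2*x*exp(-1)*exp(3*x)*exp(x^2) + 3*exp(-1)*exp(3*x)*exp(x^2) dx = -exp(-3) + exp(3)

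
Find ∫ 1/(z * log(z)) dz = log(2*log(z)) + C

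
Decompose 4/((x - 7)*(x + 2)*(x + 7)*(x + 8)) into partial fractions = -2/(45*(x + 8)) + 2/(35*(x + 7)) - 2/(135*(x + 2)) + 2/(945*(x - 7))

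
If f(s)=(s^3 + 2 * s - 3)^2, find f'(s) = 6*s^5 + 16*s^3 - 18*s^2 + 8*s - 12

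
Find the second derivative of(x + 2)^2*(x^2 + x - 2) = 12*x^2 + 30*x + 12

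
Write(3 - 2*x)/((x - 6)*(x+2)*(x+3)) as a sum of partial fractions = 1/(x + 3) - 7/(8*(x + 2)) - 1/(8*(x - 6))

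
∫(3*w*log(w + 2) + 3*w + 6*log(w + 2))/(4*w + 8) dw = 3*w*log(w + 2)/4 + C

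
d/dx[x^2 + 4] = 2*x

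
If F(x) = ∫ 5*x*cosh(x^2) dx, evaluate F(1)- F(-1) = 0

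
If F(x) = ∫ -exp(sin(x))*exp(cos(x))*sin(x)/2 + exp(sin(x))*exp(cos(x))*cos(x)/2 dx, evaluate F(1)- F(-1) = -exp(-sin(1) + cos(1))/2 + exp(cos(1) + sin(1))/2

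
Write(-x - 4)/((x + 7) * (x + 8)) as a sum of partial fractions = -4/(x + 8) + 3/(x + 7)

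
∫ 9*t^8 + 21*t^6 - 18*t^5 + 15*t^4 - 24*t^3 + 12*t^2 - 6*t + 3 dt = t^9 + 3*t^7 - 3*t^6 + 3*t^5 - 6*t^4 + 4*t^3 - 3*t^2 + 3*t + C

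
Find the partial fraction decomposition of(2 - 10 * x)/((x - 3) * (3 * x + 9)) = -16/(9*(x + 3)) - 14/(9*(x - 3))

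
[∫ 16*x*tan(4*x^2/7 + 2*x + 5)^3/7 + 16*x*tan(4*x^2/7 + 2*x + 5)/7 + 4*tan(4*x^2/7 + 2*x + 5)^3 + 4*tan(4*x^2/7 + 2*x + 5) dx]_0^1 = -tan(5)^2 + tan(53/7)^2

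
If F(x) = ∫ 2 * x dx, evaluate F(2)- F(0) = 4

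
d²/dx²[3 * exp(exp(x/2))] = 3*exp(x/2 + exp(x/2))/4 + 3*exp(x + exp(x/2))/4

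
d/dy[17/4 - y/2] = -1/2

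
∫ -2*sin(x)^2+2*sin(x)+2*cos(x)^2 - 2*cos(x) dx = (sqrt(2)*sin(x + pi/4) - 1)^2 + C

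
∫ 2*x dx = x^2 + C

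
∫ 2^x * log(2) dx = 2^x + C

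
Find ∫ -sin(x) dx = cos(x) + C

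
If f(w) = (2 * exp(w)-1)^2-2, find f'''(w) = 32*exp(2*w) - 4*exp(w)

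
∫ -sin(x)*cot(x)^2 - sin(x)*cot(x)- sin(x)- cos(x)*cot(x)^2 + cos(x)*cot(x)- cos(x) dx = sqrt(2)*sin(x + pi/4)*cot(x) + C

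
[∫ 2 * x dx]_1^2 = 3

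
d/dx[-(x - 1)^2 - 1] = 2 - 2*x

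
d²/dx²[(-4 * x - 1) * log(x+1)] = (-4*x - 7)/(x^2 + 2*x + 1)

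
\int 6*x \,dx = 3*x^2 + C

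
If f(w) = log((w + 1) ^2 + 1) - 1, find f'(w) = (2*w + 2)/(w^2 + 2*w + 2)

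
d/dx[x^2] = 2*x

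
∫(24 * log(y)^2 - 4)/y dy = 8*log(y)^3 - 4*log(y) + C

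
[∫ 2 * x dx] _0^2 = 4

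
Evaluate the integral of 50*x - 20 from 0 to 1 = 5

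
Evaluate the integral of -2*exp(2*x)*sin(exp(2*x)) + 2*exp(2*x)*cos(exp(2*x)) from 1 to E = sqrt(2)*(-sin(pi/4 + exp(2)) + sin(pi/4 + exp(2*E)))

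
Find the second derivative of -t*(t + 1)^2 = -6*t - 4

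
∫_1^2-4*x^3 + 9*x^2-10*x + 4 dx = -5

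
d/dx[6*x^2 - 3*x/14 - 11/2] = 12*x - 3/14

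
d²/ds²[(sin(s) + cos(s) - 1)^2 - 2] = -4*sin(2*s) + 2*sqrt(2)*sin(s + pi/4)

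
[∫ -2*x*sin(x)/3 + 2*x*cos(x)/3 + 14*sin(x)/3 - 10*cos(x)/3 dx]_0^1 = -10*sin(1)/3 - 10*cos(1)/3 + 4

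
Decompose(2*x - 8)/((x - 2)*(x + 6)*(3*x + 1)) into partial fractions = 78/(119*(3*x + 1)) - 5/(34*(x + 6)) - 1/(14*(x - 2))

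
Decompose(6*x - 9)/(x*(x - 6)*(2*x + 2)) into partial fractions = -15/(14*(x + 1)) + 9/(28*(x - 6)) + 3/(4*x)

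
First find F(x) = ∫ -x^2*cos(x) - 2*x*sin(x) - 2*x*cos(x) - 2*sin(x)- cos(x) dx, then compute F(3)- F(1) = -16*sin(3) + 4*sin(1)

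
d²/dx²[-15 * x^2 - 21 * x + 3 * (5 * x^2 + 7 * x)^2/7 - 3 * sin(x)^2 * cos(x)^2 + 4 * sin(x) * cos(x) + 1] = 900*x^2/7 + 180*x - 12*(1 - cos(2*x))^2 - 8*sin(2*x) - 24*cos(2*x) + 30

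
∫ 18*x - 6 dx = 9*x^2 - 6*x + C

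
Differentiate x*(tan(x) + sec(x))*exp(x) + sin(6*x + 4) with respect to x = x*exp(x)*tan(x)^2 + x*exp(x)*tan(x)*sec(x) + x*exp(x)*tan(x) + x*exp(x)*sec(x) + x*exp(x) + exp(x)*tan(x) + exp(x)*sec(x) + 6*cos(6*x + 4)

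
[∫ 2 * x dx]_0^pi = pi^2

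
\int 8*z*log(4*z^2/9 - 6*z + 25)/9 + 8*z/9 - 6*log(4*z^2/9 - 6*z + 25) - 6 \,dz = (4*z^2 - 54*z + 225)*log(4*z^2/9 - 6*z + 25)/9 + C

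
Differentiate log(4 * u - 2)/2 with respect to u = 1/(2*u - 1)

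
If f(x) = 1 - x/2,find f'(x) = -1/2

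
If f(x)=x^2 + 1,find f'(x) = 2*x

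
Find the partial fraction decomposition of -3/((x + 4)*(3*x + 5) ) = -9/(7*(3*x + 5)) + 3/(7*(x + 4))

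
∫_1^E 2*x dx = -1 + exp(2)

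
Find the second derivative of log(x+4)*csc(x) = (-x^2*log(x + 4) + 2*x^2*log(x + 4)/sin(x)^2 - 8*x*log(x + 4) + 16*x*log(x + 4)/sin(x)^2 - 2*x*cos(x)/sin(x) - 16*log(x + 4) + 32*log(x + 4)/sin(x)^2 - 1 - 8*cos(x)/sin(x))/((x^2 + 8*x + 16)*sin(x))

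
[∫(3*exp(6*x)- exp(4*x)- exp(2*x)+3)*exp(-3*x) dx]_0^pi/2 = -2*exp(-pi/2) + 2*exp(pi/2) + (-exp(-pi/2) + exp(pi/2))^3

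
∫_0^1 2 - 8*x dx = -2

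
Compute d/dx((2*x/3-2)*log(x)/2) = (x*log(x) + x - 3)/(3*x)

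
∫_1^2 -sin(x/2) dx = -2*cos(1/2) + 2*cos(1)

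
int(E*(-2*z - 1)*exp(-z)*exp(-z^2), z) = exp(-z^2 - z + 1) + C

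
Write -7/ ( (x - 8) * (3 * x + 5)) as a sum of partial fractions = 21/(29*(3*x + 5)) - 7/(29*(x - 8))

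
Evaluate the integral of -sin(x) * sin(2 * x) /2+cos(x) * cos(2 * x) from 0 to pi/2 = 0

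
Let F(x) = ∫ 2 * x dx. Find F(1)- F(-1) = 0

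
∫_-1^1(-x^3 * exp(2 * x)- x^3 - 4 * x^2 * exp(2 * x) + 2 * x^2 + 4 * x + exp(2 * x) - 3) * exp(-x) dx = -4*E + 4*exp(-1)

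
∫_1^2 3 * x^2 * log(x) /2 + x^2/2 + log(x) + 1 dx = 6*log(2)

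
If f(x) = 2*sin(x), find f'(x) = 2*cos(x)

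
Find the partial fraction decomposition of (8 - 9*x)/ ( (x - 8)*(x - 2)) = 5/(3*(x - 2)) - 32/(3*(x - 8))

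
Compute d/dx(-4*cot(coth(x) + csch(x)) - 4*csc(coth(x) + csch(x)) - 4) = -4*(cos(coth(x) + csch(x))*cosh(x) + cos(coth(x) + csch(x)) + cosh(x) + 1)/(sin(coth(x) + csch(x))^2*sinh(x)^2)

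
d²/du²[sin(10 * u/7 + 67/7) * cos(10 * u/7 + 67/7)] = -200*sin(20*u/7 + 134/7)/49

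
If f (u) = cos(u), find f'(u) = -sin(u)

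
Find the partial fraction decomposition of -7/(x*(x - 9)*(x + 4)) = -7/(52*(x + 4)) - 7/(117*(x - 9)) + 7/(36*x)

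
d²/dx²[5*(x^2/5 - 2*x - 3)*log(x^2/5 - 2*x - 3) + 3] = (2*x^2*log(x^2/5 - 2*x - 3) + 6*x^2 - 20*x*log(x^2/5 - 2*x - 3) - 60*x - 30*log(x^2/5 - 2*x - 3) + 70)/(x^2 - 10*x - 15)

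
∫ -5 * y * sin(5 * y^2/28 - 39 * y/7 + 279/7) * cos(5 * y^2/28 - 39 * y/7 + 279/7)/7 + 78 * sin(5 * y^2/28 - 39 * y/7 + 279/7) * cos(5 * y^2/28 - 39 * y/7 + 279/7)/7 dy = cos((5*y^2 - 156*y + 1116)/28)^2 + C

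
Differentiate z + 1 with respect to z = 1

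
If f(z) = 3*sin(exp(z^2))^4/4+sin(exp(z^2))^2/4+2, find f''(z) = (-12*z^2*(1 - cos(2*exp(z^2)))^2*exp(z^2) - 16*z^2*exp(z^2)*cos(2*exp(z^2)) + 18*z^2*exp(z^2) + 4*z^2*sin(2*exp(z^2)) - 3*z^2*sin(4*exp(z^2))/2 + 2*sin(2*exp(z^2)) - 3*sin(4*exp(z^2))/4)*exp(z^2)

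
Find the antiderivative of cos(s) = sin(s) + C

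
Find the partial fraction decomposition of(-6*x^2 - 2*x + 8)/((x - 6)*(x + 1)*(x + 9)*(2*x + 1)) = -60/(221*(2*x + 1)) + 23/(102*(x + 9)) + 1/(14*(x + 1)) - 44/(273*(x - 6))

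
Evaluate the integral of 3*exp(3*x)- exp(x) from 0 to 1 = (E - exp(-1))*exp(2)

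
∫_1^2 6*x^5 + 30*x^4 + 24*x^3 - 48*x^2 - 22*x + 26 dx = 220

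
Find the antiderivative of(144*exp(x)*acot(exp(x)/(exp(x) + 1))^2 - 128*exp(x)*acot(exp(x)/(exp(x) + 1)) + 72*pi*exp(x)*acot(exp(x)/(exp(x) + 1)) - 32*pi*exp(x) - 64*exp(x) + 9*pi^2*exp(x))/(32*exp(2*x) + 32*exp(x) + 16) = -3*(4*acot(exp(x)/(exp(x) + 1)) + pi)^3/64 + (4*acot(exp(x)/(exp(x) + 1)) + pi)^2/4 + 4*acot(exp(x)/(exp(x) + 1)) + C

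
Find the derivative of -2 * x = -2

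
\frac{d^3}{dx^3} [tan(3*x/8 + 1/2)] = 81*tan(3*x/8 + 1/2)^4/256 + 27*tan(3*x/8 + 1/2)^2/64 + 27/256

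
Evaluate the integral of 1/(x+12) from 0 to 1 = -log(6) + log(13/2)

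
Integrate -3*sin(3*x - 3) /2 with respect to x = cos(3*x - 3)/2 + C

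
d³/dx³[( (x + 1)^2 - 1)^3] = 120*x^3 + 360*x^2 + 288*x + 48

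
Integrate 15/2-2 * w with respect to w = -w^2 + 15*w/2 + C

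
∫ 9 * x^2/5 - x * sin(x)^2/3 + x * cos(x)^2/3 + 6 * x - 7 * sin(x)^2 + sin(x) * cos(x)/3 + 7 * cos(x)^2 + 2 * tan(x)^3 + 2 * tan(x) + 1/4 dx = 3*x^3/5 + 3*x^2 + x/4 + (x + 21)*sin(2*x)/6 + tan(x)^2 + C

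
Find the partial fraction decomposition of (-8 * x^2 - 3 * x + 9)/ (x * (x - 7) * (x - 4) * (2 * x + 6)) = 9/(70*(x + 3)) + 131/(168*(x - 4)) - 101/(105*(x - 7)) + 3/(56*x)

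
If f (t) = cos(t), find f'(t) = -sin(t)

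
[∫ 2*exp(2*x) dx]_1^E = -exp(2) + exp(2*E)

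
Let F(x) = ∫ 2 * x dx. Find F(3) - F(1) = 8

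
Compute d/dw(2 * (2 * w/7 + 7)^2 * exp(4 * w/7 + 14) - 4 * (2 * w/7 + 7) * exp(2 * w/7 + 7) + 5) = 32*w^2*exp(4*w/7 + 14)/343 - 16*w*exp(2*w/7 + 7)/49 + 240*w*exp(4*w/7 + 14)/49 - 64*exp(2*w/7 + 7)/7 + 64*exp(4*w/7 + 14)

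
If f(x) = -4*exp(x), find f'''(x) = -4*exp(x)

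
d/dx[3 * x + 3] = 3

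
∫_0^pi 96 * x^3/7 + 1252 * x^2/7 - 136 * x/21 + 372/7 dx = 120 - 4*(2*pi/7 + 5)*(-3*pi^3 - 3*pi + pi^2/3 + 6)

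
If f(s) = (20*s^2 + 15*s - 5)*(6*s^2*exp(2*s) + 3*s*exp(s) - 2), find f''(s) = 480*s^4*exp(2*s) + 2280*s^3*exp(2*s) + 60*s^3*exp(s) + 2400*s^2*exp(2*s) + 405*s^2*exp(s) + 300*s*exp(2*s) + 525*s*exp(s) - 60*exp(2*s) + 60*exp(s) - 80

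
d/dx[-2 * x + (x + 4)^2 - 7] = 2*x + 6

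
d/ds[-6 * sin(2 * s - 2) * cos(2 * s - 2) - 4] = -12*cos(4*s - 4)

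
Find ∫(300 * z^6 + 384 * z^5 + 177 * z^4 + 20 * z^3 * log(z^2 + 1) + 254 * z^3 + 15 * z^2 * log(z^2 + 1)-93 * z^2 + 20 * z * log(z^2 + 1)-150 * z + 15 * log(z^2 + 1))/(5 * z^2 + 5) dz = z*(2*z + 3)*(30*z^3 + 3*z^2 - 25*z + 5*log(z^2 + 1))/5 + C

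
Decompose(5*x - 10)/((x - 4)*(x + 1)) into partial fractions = 3/(x + 1) + 2/(x - 4)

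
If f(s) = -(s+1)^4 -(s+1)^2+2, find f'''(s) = -24*s - 24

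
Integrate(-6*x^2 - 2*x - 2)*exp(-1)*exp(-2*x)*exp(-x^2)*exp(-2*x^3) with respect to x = exp(-2*x^3 - x^2 - 2*x - 1) + C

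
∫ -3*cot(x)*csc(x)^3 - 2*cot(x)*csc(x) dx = (csc(x)^2 + 2)*csc(x) + C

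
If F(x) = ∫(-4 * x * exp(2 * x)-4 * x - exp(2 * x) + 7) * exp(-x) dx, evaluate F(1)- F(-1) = -6*exp(-1) + 6*E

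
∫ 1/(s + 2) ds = log(2*s + 4) + C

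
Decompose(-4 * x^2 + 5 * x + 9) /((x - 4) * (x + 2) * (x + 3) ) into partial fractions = -6/(x + 3) + 17/(6*(x + 2)) - 5/(6*(x - 4))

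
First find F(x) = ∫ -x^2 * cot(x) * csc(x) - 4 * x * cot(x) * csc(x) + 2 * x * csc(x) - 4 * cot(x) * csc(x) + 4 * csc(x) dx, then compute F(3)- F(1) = -9*csc(1) + 25*csc(3)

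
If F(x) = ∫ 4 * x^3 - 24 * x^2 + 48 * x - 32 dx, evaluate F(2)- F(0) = -16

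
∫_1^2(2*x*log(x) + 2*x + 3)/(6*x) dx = 7*log(2)/6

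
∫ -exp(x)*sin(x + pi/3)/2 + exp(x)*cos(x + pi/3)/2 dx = exp(x)*cos(x + pi/3)/2 + C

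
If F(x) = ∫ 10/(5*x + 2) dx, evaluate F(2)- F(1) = -2*log(7) + 2*log(12)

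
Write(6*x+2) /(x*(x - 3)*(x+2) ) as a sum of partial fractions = -1/(x + 2) + 4/(3*(x - 3)) - 1/(3*x)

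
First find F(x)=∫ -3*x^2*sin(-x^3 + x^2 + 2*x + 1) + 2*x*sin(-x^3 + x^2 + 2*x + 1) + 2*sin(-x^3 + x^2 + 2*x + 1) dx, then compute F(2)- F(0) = 0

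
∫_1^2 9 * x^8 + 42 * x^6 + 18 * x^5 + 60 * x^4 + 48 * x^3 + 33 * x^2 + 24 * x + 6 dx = 2133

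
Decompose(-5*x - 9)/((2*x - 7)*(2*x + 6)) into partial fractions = -53/(26*(2*x - 7)) - 3/(13*(x + 3))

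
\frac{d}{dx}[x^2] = 2*x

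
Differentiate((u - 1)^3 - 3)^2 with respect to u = 6*u^5 - 30*u^4 + 60*u^3 - 78*u^2 + 66*u - 24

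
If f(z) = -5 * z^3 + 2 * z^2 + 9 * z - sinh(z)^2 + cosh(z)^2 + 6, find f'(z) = -15*z^2 + 4*z + 9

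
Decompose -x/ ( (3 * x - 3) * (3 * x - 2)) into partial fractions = 2/(3*(3*x - 2)) - 1/(3*(x - 1))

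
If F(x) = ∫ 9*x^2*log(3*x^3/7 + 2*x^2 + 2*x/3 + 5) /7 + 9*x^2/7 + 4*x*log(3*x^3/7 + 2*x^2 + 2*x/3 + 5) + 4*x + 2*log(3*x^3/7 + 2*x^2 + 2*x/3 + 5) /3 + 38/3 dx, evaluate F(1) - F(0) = -5*log(5) + 12 + 170*log(170/21)/21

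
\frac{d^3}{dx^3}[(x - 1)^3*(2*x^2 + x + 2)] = 120*x^2 - 120*x + 30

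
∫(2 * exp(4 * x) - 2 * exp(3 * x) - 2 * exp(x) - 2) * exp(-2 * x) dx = (-exp(2*x) + exp(x) + 1)^2*exp(-2*x) + C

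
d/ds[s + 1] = 1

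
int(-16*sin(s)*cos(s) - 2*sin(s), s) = 2*(4*cos(s) + 1)*cos(s) + C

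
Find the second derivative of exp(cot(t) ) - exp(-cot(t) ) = 4*(exp(1/tan(t))*sin(2*t) + exp(1/tan(t)) + exp(-1/tan(t))*sin(2*t) - exp(-1/tan(t)))/(1 - cos(2*t))^2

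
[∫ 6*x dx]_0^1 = 3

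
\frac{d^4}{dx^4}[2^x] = 2^x*log(2)^4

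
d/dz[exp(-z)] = -exp(-z)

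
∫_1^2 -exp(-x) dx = -exp(-1) + exp(-2)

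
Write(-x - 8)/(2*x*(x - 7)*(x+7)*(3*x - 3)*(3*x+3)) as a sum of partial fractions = -1/(84672*(x + 7)) + 7/(1728*(x + 1)) + 1/(192*(x - 1)) - 5/(28224*(x - 7)) - 4/(441*x)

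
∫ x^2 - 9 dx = x^3/3 - 9*x + C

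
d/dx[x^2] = 2*x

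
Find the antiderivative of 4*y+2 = 2*y^2 + 2*y + C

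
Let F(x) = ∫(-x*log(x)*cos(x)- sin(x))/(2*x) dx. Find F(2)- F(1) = -log(2)*sin(2)/2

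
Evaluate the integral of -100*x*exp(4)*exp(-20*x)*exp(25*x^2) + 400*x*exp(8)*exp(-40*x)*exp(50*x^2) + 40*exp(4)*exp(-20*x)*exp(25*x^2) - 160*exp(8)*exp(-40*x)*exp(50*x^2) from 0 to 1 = -2*exp(9) - 4*exp(8) + 2*exp(4) + 4*exp(18)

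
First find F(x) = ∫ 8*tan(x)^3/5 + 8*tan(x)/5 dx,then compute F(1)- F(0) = 4*tan(1)^2/5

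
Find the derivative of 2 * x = 2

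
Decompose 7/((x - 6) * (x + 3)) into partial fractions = -7/(9*(x + 3)) + 7/(9*(x - 6))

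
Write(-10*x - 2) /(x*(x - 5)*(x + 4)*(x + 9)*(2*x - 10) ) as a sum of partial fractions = 11/(2205*(x + 9)) - 19/(1620*(x + 4)) + 779/(99225*(x - 5)) - 13/(315*(x - 5)^2) - 1/(900*x)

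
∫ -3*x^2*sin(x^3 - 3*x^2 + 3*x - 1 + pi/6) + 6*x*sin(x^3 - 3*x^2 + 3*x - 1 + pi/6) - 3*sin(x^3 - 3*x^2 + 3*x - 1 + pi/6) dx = cos((x - 1)^3 + pi/6) + C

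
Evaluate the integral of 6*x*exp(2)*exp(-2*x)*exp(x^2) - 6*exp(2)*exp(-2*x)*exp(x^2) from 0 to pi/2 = -3*exp(2) + 3*exp((-1 + pi/2)^2 + 1)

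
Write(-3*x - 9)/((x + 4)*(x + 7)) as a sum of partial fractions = -4/(x + 7) + 1/(x + 4)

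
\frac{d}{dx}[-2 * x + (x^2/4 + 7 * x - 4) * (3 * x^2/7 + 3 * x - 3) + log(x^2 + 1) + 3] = (12*x^5 + 315*x^4 + 1050*x^3 - 665*x^2 + 1094*x - 980)/(28*x^2 + 28)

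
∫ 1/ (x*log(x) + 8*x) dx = log(log(x)/2 + 4) + C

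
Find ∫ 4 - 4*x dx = -2*x^2 + 4*x + C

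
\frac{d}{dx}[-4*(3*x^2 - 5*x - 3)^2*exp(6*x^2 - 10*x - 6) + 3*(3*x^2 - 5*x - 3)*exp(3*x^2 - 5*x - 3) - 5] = (-432*x^5 + 1800*x^4 + 54*x^3*exp(-3*x^2 + 5*x + 3) - 1680*x^3 - 135*x^2*exp(-3*x^2 + 5*x + 3) - 800*x^2 + 39*x*exp(-3*x^2 + 5*x + 3) + 712*x + 30*exp(-3*x^2 + 5*x + 3) + 240)*exp(6*x^2 - 10*x - 6)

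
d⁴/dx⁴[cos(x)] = cos(x)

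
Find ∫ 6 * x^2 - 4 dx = 2*x^3 - 4*x + C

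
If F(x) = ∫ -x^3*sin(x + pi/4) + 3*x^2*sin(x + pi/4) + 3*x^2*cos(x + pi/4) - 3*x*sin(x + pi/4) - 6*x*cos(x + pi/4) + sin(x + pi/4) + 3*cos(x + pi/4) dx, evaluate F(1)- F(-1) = 8*sin(pi/4 + 1)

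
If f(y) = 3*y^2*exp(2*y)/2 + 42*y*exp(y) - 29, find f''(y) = 6*y^2*exp(2*y) + 12*y*exp(2*y) + 42*y*exp(y) + 3*exp(2*y) + 84*exp(y)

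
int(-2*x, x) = -x^2 + C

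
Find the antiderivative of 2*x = x^2 + C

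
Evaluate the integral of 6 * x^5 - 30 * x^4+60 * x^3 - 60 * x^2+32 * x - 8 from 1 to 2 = 2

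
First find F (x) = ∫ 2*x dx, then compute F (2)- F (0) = 4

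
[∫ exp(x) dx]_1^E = -E + exp(E)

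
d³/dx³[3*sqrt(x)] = 9/(8*x^(5/2))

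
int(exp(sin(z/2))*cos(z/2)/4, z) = exp(sin(z/2))/2 + C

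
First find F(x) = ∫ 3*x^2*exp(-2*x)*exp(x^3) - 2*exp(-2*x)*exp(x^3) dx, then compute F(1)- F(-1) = -E + exp(-1)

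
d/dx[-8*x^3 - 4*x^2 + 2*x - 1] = -24*x^2 - 8*x + 2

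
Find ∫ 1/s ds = log(9*s) + C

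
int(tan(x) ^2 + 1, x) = tan(x) + C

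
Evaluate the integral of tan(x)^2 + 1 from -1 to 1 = 2*tan(1)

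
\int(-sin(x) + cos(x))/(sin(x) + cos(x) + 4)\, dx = log(sin(x) + cos(x) + 4) + C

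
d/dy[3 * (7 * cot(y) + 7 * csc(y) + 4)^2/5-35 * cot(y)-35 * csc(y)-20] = 7*(cos(y) + 1 - 42*cos(y)^2/sin(y) - 84*cos(y)/sin(y) - 42/sin(y))/(5*sin(y)^2)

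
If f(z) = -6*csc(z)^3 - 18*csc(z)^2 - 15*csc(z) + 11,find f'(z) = 3*(5 + 12/sin(z) + 6/sin(z)^2)*cos(z)/sin(z)^2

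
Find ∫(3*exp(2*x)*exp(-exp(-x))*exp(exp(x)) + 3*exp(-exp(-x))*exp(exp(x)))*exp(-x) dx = 3*exp(2*sinh(x)) + C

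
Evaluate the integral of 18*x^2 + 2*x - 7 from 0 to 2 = 38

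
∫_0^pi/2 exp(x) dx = -1 + exp(pi/2)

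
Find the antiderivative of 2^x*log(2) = 2^x + C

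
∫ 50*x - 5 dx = 25*x^2 - 5*x + C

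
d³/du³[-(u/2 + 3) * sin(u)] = u*cos(u)/2 + 3*sin(u)/2 + 3*cos(u)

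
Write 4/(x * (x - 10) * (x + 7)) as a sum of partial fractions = 4/(119*(x + 7)) + 2/(85*(x - 10)) - 2/(35*x)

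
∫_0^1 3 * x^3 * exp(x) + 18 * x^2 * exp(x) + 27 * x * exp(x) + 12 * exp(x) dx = -3 + 24*E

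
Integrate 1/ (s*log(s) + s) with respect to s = log(log(s) + 1) + C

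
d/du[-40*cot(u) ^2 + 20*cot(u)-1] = 20*(-1 + 4*cos(u)/sin(u))/sin(u)^2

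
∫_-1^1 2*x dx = 0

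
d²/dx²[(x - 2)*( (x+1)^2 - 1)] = 6*x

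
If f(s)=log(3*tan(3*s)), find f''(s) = 9*(tan(3*s)^4 - 1)/tan(3*s)^2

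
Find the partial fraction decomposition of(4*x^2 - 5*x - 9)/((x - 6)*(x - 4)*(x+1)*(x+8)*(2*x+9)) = -72/(833*(2*x + 9)) + 41/(1176*(x + 8)) - 7/(408*(x - 4)) + 5/(196*(x - 6))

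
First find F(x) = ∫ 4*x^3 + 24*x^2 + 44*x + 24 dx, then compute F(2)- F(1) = 161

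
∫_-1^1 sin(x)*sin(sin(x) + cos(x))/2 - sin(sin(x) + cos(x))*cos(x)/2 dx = -cos(-cos(1) + sin(1))/2 + cos(cos(1) + sin(1))/2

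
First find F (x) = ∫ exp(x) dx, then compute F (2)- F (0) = -1 + exp(2)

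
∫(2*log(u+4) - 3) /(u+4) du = (log(u + 4) - 3)*log(u + 4) + C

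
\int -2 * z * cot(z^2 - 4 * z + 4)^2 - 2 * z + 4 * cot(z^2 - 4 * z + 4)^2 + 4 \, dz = cot((z - 2)^2) + C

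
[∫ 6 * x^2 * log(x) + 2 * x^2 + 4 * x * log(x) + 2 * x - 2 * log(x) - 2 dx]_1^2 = 20*log(2)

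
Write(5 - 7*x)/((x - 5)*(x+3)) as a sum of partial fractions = -13/(4*(x + 3)) - 15/(4*(x - 5))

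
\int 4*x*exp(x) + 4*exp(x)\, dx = 4*x*exp(x) + C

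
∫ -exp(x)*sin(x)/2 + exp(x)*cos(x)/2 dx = exp(x)*cos(x)/2 + C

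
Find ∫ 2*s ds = s^2 + C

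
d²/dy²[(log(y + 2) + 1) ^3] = (3 - 3*log(y + 2)^2)/(y^2 + 4*y + 4)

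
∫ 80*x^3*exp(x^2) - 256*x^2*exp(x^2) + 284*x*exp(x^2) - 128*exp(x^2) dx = (40*x^2 - 128*x + 102)*exp(x^2) + C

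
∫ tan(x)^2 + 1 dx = tan(x) + C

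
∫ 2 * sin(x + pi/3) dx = -2*cos(x + pi/3) + C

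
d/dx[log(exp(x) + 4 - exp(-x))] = (exp(2*x) + 1)/(exp(2*x) + 4*exp(x) - 1)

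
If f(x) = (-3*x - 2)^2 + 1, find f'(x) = 18*x + 12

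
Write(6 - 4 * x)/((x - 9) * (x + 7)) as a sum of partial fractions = -17/(8*(x + 7)) - 15/(8*(x - 9))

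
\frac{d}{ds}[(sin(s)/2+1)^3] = 3*(sin(s) + 2)^2*cos(s)/8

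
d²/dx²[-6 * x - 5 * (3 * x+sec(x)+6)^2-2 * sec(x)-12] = 2*(30*x*cos(2*x) - 90*x - 60*sin(x)^2/cos(x) - 60*sin(2*x) - 155*cos(x) + 62*cos(2*x) - 45*cos(3*x) - 186)/(3*cos(x) + cos(3*x))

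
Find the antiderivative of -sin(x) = cos(x) + C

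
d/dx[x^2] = 2*x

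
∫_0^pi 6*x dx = 3*pi^2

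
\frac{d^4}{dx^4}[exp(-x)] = exp(-x)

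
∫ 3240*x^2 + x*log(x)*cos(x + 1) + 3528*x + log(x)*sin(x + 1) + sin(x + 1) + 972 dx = x*(1080*x^2 + 1764*x + log(x)*sin(x + 1) + 972) + C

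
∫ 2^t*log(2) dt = 2^t + C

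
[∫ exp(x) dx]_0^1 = -1 + E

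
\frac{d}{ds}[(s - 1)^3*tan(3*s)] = 3*(s - 1)^2*(s/cos(3*s)^2 + tan(3*s) - 1/cos(3*s)^2)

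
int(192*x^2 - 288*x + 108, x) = 64*x^3 - 144*x^2 + 108*x + C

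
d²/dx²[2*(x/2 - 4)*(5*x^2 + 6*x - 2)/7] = 30*x/7 - 68/7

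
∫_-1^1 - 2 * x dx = 0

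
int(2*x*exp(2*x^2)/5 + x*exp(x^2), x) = (exp(x^2) + 5)*exp(x^2)/10 + C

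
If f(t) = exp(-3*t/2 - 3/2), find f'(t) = -3*exp(-3*t/2 - 3/2)/2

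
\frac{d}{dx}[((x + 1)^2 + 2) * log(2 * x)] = (2*x^2*log(x) + x^2 + 2*x^2*log(2) + 2*x*log(x) + 2*x*log(2) + 2*x + 3)/x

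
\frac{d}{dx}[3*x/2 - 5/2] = 3/2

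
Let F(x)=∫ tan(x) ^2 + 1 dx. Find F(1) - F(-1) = 2*tan(1)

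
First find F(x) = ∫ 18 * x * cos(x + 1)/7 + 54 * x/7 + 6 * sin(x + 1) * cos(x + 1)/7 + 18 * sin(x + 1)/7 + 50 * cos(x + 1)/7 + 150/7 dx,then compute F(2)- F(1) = -68*sin(2)/7 - 3*sin(2)^2/7 + 3*sin(3)^2/7 + 86*sin(3)/7 + 33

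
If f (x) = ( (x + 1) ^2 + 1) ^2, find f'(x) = 4*x^3 + 12*x^2 + 16*x + 8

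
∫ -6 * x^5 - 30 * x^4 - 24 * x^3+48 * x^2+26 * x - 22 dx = -x^6 - 6*x^5 - 6*x^4 + 16*x^3 + 13*x^2 - 22*x + C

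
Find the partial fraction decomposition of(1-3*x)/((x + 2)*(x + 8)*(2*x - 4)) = 5/(24*(x + 8)) - 7/(48*(x + 2)) - 1/(16*(x - 2))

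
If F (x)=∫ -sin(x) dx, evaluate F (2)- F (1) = -cos(1) + cos(2)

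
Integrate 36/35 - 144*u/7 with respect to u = -72*u^2/7 + 36*u/35 + C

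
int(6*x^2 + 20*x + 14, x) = 2*x^3 + 10*x^2 + 14*x + C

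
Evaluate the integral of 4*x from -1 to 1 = 0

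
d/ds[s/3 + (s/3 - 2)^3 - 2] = s^2/9 - 4*s/3 + 13/3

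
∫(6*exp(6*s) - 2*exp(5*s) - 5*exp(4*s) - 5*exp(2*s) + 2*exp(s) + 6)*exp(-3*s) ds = (-2*(1 - exp(2*s))^3 - (1 - exp(2*s))^2*exp(s) + exp(4*s) - exp(2*s))*exp(-3*s) + C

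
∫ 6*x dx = 3*x^2 + C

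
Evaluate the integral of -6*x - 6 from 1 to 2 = -15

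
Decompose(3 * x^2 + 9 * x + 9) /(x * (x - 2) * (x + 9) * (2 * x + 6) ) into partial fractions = -19/(132*(x + 9)) + 1/(20*(x + 3)) + 39/(220*(x - 2)) - 1/(12*x)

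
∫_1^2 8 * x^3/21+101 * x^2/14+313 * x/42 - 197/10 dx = 4091/420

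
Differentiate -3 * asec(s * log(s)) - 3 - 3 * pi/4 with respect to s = (-3*log(s) - 3)/(s^2*sqrt(1 - 1/(s^2*log(s)^2))*log(s)^2)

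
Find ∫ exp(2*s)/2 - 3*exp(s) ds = (exp(s) - 6)^2/4 + C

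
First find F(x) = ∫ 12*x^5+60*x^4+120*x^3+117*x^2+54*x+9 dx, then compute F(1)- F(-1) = 120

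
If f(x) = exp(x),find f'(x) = exp(x)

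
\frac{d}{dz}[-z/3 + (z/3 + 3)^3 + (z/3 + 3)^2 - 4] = z^2/9 + 20*z/9 + 32/3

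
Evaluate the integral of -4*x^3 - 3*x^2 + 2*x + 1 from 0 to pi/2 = (1 + pi/2)^2*(-pi^2/4 + pi/2)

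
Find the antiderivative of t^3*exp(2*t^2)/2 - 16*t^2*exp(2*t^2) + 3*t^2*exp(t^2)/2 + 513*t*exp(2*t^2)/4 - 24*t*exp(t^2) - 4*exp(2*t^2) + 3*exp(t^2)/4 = (t - 16)*((t - 16)*exp(t^2) + 6)*exp(t^2)/8 + C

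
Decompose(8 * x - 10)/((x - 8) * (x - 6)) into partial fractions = -19/(x - 6) + 27/(x - 8)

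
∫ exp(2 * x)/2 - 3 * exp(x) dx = (exp(x) - 6)^2/4 + C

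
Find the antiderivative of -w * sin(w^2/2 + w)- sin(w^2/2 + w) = cos(w*(w + 2)/2) + C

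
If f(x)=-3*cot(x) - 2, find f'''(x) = 18*cot(x)^4 + 24*cot(x)^2 + 6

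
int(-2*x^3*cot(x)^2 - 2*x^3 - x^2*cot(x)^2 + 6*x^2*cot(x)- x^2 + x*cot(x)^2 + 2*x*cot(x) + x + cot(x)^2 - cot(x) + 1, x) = (2*x^3 + x^2 - x - 1)*cot(x) + C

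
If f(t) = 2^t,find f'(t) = 2^t*log(2)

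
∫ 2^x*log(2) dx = 2^x + C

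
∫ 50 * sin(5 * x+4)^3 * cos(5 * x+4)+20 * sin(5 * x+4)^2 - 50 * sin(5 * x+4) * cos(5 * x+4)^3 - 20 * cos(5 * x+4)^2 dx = -5*sin(5*x + 4)^2*cos(5*x + 4)^2 - 2*sin(10*x + 8) + C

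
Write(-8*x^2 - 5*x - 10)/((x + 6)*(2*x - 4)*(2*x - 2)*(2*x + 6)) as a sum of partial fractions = 67/(336*(x + 6)) - 67/(480*(x + 3)) + 23/(224*(x - 1)) - 13/(80*(x - 2))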